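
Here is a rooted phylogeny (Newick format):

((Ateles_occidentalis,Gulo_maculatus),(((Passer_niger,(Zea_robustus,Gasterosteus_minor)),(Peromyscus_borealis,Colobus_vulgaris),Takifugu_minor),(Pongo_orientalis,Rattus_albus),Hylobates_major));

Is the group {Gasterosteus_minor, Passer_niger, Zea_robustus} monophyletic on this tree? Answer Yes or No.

The most recent common ancestor of these taxa subtends (Passer_niger,(Zea_robustus,Gasterosteus_minor)).
That clade has exactly 3 tips — every listed taxon and nothing else — so the group is monophyletic.

Yes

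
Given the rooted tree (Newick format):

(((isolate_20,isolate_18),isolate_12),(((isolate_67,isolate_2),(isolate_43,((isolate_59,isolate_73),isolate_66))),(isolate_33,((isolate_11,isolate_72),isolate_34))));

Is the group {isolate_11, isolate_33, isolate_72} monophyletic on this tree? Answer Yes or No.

No

The MRCA of the listed taxa subtends (isolate_33,((isolate_11,isolate_72),isolate_34)).
That clade also contains isolate_34, which is not in the proposed group, so the group is not monophyletic.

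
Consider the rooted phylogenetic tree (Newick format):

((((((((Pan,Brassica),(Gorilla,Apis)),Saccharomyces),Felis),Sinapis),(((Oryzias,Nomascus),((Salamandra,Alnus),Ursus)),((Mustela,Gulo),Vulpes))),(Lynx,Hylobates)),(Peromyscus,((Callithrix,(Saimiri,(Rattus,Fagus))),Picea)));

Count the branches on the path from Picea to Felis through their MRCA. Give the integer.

8

The MRCA of Picea and Felis is the root of the tree.
From Picea up to that node: 3 branches. From Felis up to the same node: 5 branches. Total: 3 + 5 = 8.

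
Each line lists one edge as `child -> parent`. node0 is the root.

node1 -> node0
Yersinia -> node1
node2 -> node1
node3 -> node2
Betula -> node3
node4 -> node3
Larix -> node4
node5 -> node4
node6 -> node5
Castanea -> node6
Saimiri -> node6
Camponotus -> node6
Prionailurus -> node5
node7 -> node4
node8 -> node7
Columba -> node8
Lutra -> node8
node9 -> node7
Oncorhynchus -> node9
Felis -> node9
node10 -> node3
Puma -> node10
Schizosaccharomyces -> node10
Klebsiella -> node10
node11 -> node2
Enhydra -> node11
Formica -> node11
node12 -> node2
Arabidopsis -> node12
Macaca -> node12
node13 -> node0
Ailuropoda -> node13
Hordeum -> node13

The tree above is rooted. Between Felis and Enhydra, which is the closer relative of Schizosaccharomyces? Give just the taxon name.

Felis

The MRCA of Schizosaccharomyces and Felis subtends (Betula,(Larix,((Castanea,Saimiri,Camponotus),Prionailurus),((Columba,Lutra),(Oncorhynchus,Felis))),(Puma,Schizosaccharomyces,Klebsiella)) (13 taxa).
The MRCA of Schizosaccharomyces and Enhydra subtends ((Betula,(Larix,((Castanea,Saimiri,Camponotus),Prionailurus),((Columba,Lutra),(Oncorhynchus,Felis))),(Puma,Schizosaccharomyces,Klebsiella)),(Enhydra,Formica),(Arabidopsis,Macaca)) (17 taxa).
The first is nested inside the second, so Schizosaccharomyces shares a more recent common ancestor with Felis.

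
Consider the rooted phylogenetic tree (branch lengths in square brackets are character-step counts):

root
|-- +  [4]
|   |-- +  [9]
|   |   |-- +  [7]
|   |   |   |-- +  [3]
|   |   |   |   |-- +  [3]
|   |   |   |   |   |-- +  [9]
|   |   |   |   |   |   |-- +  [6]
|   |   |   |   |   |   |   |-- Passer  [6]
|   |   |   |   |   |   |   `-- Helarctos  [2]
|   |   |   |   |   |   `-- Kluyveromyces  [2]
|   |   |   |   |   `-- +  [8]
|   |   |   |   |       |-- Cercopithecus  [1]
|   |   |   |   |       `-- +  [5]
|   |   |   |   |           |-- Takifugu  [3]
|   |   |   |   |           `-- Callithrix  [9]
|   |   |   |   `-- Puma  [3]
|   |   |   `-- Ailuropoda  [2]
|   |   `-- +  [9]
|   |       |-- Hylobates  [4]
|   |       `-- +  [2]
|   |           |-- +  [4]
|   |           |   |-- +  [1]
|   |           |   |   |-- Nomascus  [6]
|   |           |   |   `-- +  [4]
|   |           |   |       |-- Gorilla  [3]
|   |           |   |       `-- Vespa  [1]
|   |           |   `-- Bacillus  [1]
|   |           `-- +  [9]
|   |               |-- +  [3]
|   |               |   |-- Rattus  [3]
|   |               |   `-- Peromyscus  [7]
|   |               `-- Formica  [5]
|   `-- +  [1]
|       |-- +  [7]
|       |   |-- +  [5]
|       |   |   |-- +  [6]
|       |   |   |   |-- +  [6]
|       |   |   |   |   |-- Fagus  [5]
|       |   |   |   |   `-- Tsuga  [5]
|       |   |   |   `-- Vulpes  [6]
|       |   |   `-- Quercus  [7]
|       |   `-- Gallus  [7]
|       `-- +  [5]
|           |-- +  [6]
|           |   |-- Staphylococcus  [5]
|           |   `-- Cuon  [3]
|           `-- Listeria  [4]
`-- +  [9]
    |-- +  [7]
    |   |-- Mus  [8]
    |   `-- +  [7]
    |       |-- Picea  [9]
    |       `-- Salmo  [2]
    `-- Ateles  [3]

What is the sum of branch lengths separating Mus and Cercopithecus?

The path runs Mus → … → MRCA → … → Cercopithecus; the MRCA is the root of the tree.
Branch lengths along that path: 8 + 7 + 9 + 4 + 9 + 7 + 3 + 3 + 8 + 1 = 59.

59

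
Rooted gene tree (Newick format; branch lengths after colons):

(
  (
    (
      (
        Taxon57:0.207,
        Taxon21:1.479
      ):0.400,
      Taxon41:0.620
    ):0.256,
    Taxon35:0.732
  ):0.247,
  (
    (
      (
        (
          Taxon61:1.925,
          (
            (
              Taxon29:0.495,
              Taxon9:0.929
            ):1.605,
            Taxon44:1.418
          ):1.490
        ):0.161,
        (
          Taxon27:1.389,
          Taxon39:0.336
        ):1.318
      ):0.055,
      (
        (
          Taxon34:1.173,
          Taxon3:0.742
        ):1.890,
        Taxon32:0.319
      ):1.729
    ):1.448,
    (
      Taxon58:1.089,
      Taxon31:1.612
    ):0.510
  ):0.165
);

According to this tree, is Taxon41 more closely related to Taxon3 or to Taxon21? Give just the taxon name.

The MRCA of Taxon41 and Taxon21 subtends ((Taxon57,Taxon21),Taxon41) (3 taxa).
The MRCA of Taxon41 and Taxon3 is the root, subtending the entire tree (15 taxa).
The first is nested inside the second, so Taxon41 shares a more recent common ancestor with Taxon21.

Taxon21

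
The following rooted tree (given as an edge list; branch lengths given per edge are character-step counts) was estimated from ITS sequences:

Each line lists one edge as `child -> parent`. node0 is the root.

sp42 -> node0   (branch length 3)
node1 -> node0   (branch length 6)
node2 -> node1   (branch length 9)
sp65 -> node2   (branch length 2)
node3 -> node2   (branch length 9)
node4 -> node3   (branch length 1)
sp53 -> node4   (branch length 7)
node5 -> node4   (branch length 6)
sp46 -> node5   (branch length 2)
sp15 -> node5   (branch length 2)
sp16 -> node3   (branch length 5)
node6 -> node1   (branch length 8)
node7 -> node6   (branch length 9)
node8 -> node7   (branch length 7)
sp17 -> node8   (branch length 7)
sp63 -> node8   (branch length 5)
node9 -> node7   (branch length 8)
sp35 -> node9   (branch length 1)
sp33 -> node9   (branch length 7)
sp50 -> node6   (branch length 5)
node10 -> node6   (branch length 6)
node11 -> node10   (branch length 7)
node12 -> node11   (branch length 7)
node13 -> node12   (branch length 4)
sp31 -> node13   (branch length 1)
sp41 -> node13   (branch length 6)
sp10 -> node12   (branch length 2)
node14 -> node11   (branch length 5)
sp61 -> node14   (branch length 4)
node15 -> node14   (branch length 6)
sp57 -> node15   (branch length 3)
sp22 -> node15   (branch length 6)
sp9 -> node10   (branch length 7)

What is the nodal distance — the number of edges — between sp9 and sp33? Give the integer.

The MRCA of sp9 and sp33 is the node subtending (((sp17,sp63),(sp35,sp33)),sp50,((((sp31,sp41),sp10),(sp61,(sp57,sp22))),sp9)).
From sp9 up to that node: 2 branches. From sp33 up to the same node: 3 branches. Total: 2 + 3 = 5.

5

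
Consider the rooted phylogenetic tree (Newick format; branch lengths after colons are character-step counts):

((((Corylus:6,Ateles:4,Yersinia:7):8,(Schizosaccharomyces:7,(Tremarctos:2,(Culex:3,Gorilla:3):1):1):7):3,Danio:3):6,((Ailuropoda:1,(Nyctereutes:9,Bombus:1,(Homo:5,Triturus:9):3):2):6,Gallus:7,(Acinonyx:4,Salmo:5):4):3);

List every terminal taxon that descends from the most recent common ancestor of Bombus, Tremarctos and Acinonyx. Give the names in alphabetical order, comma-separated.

Tracing Bombus: it sits inside (Nyctereutes,Bombus,(Homo,Triturus)).
Tracing Tremarctos: it sits inside (Tremarctos,(Culex,Gorilla)).
Tracing Acinonyx: it sits inside (Acinonyx,Salmo).
The smallest clade enclosing all 3 is the whole tree (their MRCA is the root), so the answer is all 16 tips in alphabetical order.

Acinonyx, Ailuropoda, Ateles, Bombus, Corylus, Culex, Danio, Gallus, Gorilla, Homo, Nyctereutes, Salmo, Schizosaccharomyces, Tremarctos, Triturus, Yersinia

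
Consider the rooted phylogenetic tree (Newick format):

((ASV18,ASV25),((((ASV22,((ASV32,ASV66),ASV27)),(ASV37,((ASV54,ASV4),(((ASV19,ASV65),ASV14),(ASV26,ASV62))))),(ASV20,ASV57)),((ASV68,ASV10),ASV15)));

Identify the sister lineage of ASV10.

ASV68

ASV10 attaches to the tree at the node subtending (ASV68,ASV10).
The other lineage descending from that same node — the sister group — is the single tip ASV68.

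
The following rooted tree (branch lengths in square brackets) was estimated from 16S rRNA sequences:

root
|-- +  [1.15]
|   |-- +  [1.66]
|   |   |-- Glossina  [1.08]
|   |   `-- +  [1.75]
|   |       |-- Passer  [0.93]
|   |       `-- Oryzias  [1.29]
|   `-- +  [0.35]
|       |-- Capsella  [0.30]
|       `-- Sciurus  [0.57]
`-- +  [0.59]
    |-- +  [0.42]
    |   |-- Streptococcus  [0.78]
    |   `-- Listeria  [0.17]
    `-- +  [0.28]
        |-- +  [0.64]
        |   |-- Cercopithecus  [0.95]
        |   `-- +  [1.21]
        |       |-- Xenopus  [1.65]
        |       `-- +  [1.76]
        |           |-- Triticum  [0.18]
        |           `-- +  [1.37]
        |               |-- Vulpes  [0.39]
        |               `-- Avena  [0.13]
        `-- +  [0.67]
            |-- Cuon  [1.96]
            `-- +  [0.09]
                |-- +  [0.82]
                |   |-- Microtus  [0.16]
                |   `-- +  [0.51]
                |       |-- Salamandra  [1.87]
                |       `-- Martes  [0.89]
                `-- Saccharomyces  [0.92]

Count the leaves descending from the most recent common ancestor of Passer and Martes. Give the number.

17

The MRCA of Passer and Martes is the root, so the clade is the entire tree.
That clade contains 17 terminal taxa: Avena, Capsella, Cercopithecus, Cuon, Glossina, Listeria, Martes, Microtus, Oryzias, Passer, Saccharomyces, Salamandra, Sciurus, Streptococcus, Triticum, Vulpes, Xenopus.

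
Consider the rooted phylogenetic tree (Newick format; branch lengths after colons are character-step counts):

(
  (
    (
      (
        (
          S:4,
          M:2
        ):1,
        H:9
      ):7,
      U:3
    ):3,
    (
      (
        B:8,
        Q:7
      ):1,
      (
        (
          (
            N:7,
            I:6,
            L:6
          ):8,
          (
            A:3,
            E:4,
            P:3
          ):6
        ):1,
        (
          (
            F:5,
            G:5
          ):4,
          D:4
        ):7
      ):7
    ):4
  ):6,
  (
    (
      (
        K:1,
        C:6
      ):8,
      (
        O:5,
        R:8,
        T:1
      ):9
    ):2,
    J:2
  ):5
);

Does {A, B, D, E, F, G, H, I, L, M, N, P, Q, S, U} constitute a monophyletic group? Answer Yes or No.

The most recent common ancestor of these taxa subtends ((((S,M),H),U),((B,Q),(((N,I,L),(A,E,P)),((F,G),D)))).
That clade has exactly 15 tips — every listed taxon and nothing else — so the group is monophyletic.

Yes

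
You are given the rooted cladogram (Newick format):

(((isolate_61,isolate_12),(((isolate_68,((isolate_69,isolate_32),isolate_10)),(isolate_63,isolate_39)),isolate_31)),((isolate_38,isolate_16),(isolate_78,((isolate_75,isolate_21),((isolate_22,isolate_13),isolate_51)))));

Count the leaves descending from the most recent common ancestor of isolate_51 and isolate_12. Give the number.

The MRCA of isolate_51 and isolate_12 is the root, so the clade is the entire tree.
That clade contains 17 terminal taxa: isolate_10, isolate_12, isolate_13, isolate_16, isolate_21, isolate_22, isolate_31, isolate_32, isolate_38, isolate_39, isolate_51, isolate_61, isolate_63, isolate_68, isolate_69, isolate_75, isolate_78.

17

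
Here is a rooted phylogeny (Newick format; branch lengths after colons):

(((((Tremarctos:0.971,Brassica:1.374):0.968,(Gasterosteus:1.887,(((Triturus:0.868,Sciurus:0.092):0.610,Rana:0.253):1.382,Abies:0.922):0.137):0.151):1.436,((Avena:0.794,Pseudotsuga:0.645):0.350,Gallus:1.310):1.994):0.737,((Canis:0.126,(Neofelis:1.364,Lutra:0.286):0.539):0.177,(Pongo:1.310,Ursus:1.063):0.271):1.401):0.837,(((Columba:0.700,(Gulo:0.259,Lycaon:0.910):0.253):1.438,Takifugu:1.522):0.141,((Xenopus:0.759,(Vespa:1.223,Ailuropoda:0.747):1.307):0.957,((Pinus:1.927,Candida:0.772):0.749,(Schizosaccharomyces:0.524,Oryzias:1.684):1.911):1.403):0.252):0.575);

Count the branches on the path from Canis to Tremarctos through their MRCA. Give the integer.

The MRCA of Canis and Tremarctos is the node subtending ((((Tremarctos,Brassica),(Gasterosteus,(((Triturus,Sciurus),Rana),Abies))),((Avena,Pseudotsuga),Gallus)),((Canis,(Neofelis,Lutra)),(Pongo,Ursus))).
From Canis up to that node: 3 branches. From Tremarctos up to the same node: 4 branches. Total: 3 + 4 = 7.

7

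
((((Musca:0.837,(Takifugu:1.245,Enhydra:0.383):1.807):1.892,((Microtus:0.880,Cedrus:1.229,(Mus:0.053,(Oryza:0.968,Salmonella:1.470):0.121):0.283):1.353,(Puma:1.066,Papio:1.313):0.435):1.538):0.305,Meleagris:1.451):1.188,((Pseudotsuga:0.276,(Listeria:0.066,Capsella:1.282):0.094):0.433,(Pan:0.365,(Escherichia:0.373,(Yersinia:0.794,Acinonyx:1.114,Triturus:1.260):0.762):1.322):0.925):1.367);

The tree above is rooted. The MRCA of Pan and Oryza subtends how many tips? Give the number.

The MRCA of Pan and Oryza is the root, so the clade is the entire tree.
That clade contains 19 terminal taxa: Acinonyx, Capsella, Cedrus, Enhydra, Escherichia, Listeria, Meleagris, Microtus, Mus, Musca, Oryza, Pan, Papio, Pseudotsuga, Puma, Salmonella, Takifugu, Triturus, Yersinia.

19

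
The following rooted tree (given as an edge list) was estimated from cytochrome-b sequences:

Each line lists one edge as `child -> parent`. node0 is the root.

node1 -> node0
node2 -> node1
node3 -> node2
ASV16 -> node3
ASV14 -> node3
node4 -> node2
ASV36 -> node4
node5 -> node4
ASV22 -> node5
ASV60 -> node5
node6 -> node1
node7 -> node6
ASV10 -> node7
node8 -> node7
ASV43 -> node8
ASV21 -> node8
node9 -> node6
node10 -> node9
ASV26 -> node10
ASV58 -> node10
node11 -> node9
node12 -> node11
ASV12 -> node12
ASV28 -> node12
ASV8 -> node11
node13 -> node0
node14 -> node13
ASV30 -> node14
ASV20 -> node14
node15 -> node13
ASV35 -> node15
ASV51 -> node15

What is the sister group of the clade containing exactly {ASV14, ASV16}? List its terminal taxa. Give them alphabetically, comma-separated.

The clade containing exactly {ASV14, ASV16} attaches to the tree at the node subtending ((ASV16,ASV14),(ASV36,(ASV22,ASV60))).
The other lineage descending from that same node — the sister group — is (ASV36,(ASV22,ASV60)); its 3 tips in alphabetical order are the answer.

ASV22, ASV36, ASV60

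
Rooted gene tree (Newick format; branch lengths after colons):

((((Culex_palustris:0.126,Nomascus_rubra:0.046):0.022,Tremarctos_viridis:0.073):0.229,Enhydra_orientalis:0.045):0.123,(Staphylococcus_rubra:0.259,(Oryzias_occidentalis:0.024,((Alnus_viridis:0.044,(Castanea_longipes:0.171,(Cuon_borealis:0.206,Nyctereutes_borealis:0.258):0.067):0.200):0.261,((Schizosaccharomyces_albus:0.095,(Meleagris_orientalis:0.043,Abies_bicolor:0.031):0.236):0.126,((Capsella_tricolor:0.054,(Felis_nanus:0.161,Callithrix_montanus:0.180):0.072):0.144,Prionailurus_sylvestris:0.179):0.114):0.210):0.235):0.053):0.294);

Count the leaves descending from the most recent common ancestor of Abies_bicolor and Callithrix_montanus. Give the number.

7

The MRCA of Abies_bicolor and Callithrix_montanus is the node subtending ((Schizosaccharomyces_albus,(Meleagris_orientalis,Abies_bicolor)),((Capsella_tricolor,(Felis_nanus,Callithrix_montanus)),Prionailurus_sylvestris)).
That clade contains 7 terminal taxa: Abies_bicolor, Callithrix_montanus, Capsella_tricolor, Felis_nanus, Meleagris_orientalis, Prionailurus_sylvestris, Schizosaccharomyces_albus.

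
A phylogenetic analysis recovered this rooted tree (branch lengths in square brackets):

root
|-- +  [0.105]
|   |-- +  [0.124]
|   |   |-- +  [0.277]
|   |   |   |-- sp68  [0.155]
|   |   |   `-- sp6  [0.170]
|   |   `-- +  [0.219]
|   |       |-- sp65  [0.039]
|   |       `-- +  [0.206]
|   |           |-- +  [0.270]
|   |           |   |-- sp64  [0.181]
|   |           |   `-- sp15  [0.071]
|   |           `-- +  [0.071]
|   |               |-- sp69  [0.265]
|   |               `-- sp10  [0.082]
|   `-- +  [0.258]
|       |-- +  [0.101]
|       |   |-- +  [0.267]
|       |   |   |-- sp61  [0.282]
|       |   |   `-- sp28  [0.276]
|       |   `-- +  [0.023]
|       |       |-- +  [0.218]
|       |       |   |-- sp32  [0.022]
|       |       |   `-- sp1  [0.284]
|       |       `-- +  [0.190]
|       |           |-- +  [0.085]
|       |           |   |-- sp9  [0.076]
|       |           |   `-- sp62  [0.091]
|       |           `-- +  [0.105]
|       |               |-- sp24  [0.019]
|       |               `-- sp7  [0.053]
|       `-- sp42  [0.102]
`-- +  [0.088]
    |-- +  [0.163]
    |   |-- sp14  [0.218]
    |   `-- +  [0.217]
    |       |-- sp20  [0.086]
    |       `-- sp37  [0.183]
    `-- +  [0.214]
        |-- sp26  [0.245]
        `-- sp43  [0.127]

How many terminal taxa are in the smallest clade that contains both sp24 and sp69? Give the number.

16

The MRCA of sp24 and sp69 is the node subtending (((sp68,sp6),(sp65,((sp64,sp15),(sp69,sp10)))),(((sp61,sp28),((sp32,sp1),((sp9,sp62),(sp24,sp7)))),sp42)).
That clade contains 16 terminal taxa: sp1, sp10, sp15, sp24, sp28, sp32, sp42, sp6, sp61, sp62, sp64, sp65, sp68, sp69, sp7, sp9.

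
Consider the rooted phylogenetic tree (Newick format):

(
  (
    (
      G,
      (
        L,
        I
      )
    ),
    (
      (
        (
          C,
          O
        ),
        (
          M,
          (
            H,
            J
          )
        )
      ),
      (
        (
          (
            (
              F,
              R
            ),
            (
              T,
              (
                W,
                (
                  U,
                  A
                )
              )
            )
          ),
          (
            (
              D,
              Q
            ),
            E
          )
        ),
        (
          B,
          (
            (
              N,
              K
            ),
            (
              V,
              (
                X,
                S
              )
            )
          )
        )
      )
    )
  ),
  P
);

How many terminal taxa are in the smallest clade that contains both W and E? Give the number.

9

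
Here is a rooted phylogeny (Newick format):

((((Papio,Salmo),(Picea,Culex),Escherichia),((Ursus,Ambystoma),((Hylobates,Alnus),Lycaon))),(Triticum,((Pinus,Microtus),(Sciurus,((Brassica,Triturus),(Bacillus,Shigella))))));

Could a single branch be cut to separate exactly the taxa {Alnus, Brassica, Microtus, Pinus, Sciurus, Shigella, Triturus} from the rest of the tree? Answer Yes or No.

The MRCA of the listed taxa is the root, so the smallest clade containing them is the whole tree.
That clade also contains Ambystoma, Bacillus, Culex, Escherichia, Hylobates, Lycaon, Papio, Picea, Salmo, Triticum, Ursus, which are not in the proposed group, so the group is not monophyletic.

No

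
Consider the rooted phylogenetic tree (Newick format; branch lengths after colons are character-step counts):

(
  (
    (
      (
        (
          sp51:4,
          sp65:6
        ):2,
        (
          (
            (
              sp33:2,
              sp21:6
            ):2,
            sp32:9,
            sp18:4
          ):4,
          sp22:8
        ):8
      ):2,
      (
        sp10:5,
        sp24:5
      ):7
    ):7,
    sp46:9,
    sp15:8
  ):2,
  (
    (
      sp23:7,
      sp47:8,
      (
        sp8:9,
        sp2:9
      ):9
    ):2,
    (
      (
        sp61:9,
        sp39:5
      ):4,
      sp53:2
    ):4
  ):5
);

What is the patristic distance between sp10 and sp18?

30

The path runs sp10 → … → MRCA → … → sp18; the MRCA is the node subtending (((sp51,sp65),(((sp33,sp21),sp32,sp18),sp22)),(sp10,sp24)).
Branch lengths along that path: 5 + 7 + 2 + 8 + 4 + 4 = 30.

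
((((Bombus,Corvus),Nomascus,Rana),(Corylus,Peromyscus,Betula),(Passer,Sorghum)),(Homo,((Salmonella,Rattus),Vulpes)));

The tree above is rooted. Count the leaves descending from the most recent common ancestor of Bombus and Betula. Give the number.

The MRCA of Bombus and Betula is the node subtending (((Bombus,Corvus),Nomascus,Rana),(Corylus,Peromyscus,Betula),(Passer,Sorghum)).
That clade contains 9 terminal taxa: Betula, Bombus, Corvus, Corylus, Nomascus, Passer, Peromyscus, Rana, Sorghum.

9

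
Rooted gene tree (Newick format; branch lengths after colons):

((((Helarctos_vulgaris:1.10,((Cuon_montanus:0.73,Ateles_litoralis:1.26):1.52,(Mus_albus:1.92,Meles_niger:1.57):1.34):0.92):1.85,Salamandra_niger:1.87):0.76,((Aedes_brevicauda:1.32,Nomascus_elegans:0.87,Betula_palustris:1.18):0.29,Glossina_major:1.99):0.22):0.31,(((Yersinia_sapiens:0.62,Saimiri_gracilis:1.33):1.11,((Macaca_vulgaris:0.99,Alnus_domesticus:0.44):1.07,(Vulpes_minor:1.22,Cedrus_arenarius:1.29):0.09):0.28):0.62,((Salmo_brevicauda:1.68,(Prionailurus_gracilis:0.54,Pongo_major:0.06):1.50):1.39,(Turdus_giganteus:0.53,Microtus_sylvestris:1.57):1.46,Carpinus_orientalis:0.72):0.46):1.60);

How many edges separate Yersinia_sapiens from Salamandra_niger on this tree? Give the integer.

7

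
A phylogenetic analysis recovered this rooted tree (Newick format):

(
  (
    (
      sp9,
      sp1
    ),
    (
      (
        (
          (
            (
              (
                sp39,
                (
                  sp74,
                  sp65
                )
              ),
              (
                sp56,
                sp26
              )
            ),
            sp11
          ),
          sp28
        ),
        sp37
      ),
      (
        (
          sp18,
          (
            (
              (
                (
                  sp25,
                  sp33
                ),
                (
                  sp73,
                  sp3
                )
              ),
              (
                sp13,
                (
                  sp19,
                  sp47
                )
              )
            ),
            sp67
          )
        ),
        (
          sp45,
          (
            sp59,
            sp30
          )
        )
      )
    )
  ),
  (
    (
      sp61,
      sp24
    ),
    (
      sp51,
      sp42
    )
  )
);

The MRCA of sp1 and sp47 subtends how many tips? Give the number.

22

The MRCA of sp1 and sp47 is the node subtending ((sp9,sp1),((((((sp39,(sp74,sp65)),(sp56,sp26)),sp11),sp28),sp37),((sp18,((((sp25,sp33),(sp73,sp3)),(sp13,(sp19,sp47))),sp67)),(sp45,(sp59,sp30))))).
That clade contains 22 terminal taxa: sp1, sp11, sp13, sp18, sp19, sp25, sp26, sp28, sp3, sp30, sp33, sp37, sp39, sp45, sp47, sp56, sp59, sp65, sp67, sp73, sp74, sp9.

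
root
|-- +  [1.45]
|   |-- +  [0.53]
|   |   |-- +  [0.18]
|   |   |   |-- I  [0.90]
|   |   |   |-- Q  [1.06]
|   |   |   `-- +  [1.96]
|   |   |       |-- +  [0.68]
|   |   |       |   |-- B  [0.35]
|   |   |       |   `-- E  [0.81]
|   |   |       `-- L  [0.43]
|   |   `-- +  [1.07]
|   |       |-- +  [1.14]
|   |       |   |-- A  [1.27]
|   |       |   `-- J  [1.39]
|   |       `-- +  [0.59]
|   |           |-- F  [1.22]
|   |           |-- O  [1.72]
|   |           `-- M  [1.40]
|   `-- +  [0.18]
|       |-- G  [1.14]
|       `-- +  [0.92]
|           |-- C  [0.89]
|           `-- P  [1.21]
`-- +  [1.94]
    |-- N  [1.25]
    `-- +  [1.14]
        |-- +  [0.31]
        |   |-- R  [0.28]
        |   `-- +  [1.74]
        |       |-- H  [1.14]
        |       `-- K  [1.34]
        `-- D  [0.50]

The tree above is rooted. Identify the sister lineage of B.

E

B attaches to the tree at the node subtending (B,E).
The other lineage descending from that same node — the sister group — is the single tip E.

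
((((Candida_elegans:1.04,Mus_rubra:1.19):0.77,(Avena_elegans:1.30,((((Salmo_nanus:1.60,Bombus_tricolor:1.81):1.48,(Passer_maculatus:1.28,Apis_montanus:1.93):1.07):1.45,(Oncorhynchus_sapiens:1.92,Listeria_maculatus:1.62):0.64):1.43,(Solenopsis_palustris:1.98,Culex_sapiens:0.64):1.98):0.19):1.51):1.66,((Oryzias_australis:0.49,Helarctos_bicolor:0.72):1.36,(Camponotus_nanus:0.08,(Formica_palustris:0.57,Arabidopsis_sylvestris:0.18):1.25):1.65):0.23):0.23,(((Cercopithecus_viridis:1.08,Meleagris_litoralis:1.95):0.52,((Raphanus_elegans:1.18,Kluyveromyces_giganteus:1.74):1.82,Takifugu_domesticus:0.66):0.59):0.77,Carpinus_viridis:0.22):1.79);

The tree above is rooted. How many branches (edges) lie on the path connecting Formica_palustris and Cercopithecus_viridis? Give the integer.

The MRCA of Formica_palustris and Cercopithecus_viridis is the root of the tree.
From Formica_palustris up to that node: 5 branches. From Cercopithecus_viridis up to the same node: 4 branches. Total: 5 + 4 = 9.

9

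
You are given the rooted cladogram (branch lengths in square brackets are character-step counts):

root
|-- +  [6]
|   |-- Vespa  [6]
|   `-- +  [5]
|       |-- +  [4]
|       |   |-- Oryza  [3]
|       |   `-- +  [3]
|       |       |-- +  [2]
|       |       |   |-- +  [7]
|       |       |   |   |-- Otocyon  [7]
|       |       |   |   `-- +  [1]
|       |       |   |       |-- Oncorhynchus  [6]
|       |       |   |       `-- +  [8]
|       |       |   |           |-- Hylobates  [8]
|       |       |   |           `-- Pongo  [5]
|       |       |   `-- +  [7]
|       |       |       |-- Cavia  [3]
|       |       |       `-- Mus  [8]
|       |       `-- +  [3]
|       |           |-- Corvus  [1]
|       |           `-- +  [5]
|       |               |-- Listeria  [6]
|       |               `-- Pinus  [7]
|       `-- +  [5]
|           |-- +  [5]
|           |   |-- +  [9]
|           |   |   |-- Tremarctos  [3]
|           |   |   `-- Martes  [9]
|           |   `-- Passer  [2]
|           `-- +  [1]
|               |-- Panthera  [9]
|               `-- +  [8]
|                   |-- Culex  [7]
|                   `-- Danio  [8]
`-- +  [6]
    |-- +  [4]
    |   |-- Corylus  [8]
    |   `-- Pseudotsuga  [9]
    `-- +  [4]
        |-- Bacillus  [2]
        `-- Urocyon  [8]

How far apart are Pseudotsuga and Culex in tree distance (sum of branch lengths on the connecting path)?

The path runs Pseudotsuga → … → MRCA → … → Culex; the MRCA is the root of the tree.
Branch lengths along that path: 9 + 4 + 6 + 6 + 5 + 5 + 1 + 8 + 7 = 51.

51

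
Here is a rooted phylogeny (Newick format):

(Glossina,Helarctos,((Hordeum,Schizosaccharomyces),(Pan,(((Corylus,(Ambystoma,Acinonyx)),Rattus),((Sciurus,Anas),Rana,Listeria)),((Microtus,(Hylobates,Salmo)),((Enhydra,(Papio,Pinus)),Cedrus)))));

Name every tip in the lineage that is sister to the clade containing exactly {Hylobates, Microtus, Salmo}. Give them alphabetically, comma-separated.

Cedrus, Enhydra, Papio, Pinus

The clade containing exactly {Hylobates, Microtus, Salmo} attaches to the tree at the node subtending ((Microtus,(Hylobates,Salmo)),((Enhydra,(Papio,Pinus)),Cedrus)).
The other lineage descending from that same node — the sister group — is ((Enhydra,(Papio,Pinus)),Cedrus); its 4 tips in alphabetical order are the answer.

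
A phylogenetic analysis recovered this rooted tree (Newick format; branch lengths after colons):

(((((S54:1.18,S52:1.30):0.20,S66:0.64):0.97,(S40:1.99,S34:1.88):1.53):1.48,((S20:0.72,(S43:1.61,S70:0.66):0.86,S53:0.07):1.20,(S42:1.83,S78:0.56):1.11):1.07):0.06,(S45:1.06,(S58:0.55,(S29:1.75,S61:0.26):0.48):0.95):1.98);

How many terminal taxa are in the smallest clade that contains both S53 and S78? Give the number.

The MRCA of S53 and S78 is the node subtending ((S20,(S43,S70),S53),(S42,S78)).
That clade contains 6 terminal taxa: S20, S42, S43, S53, S70, S78.

6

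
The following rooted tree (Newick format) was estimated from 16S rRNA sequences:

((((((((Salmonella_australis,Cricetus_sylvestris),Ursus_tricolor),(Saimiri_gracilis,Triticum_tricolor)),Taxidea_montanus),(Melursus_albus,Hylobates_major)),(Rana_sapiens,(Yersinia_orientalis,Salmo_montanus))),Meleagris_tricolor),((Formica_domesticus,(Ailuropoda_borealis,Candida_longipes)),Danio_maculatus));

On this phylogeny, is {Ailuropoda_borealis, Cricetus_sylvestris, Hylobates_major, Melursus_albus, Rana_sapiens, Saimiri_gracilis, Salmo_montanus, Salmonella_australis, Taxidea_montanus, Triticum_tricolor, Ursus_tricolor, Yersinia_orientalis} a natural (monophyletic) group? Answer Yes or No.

The MRCA of the listed taxa is the root, so the smallest clade containing them is the whole tree.
That clade also contains Candida_longipes, Danio_maculatus, Formica_domesticus, Meleagris_tricolor, which are not in the proposed group, so the group is not monophyletic.

No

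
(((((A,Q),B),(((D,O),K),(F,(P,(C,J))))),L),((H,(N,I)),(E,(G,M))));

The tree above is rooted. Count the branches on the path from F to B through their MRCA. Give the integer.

The MRCA of F and B is the node subtending (((A,Q),B),(((D,O),K),(F,(P,(C,J))))).
From F up to that node: 3 branches. From B up to the same node: 2 branches. Total: 3 + 2 = 5.

5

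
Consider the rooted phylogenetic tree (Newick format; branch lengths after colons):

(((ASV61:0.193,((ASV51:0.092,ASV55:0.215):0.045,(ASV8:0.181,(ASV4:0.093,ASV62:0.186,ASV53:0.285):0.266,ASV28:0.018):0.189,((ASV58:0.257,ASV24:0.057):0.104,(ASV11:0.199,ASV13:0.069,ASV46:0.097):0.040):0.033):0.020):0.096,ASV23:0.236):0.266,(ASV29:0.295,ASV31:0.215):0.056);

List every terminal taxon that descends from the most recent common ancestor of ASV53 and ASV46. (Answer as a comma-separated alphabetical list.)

Tracing ASV53: it sits inside (ASV4,ASV62,ASV53).
Tracing ASV46: it sits inside (ASV11,ASV13,ASV46).
The smallest clade enclosing both is ((ASV51,ASV55),(ASV8,(ASV4,ASV62,ASV53),ASV28),((ASV58,ASV24),(ASV11,ASV13,ASV46))); the answer is its 12 terminal taxa in alphabetical order.

ASV11, ASV13, ASV24, ASV28, ASV4, ASV46, ASV51, ASV53, ASV55, ASV58, ASV62, ASV8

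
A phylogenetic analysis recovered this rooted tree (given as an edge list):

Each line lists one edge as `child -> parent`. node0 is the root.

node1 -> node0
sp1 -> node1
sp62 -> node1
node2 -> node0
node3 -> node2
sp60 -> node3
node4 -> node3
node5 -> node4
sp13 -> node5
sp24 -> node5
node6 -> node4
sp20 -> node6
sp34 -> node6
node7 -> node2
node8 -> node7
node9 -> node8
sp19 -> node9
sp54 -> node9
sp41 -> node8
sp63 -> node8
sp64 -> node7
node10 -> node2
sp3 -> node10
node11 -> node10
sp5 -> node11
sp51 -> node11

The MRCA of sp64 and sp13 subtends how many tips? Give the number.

13

The MRCA of sp64 and sp13 is the node subtending ((sp60,((sp13,sp24),(sp20,sp34))),(((sp19,sp54),sp41,sp63),sp64),(sp3,(sp5,sp51))).
That clade contains 13 terminal taxa: sp13, sp19, sp20, sp24, sp3, sp34, sp41, sp5, sp51, sp54, sp60, sp63, sp64.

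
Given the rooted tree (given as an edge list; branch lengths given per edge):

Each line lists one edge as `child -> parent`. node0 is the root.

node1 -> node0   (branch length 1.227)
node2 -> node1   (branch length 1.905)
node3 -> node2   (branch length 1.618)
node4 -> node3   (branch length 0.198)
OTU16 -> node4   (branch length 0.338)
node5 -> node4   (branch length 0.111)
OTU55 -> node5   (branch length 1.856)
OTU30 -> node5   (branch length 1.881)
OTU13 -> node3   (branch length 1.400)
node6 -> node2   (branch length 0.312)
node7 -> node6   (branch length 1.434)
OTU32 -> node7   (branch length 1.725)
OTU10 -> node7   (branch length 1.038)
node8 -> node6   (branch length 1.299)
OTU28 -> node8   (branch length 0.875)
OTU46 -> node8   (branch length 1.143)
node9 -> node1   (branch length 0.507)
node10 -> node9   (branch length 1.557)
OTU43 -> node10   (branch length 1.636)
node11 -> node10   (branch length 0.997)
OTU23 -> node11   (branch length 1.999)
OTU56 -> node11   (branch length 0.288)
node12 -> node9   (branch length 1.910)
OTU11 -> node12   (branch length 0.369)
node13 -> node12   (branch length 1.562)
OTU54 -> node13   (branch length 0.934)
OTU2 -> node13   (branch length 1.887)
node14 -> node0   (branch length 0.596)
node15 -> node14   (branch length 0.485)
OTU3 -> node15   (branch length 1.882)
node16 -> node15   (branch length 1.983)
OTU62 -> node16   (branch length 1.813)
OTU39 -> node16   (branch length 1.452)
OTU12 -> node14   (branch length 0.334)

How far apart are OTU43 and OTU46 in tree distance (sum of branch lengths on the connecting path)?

8.359

The path runs OTU43 → … → MRCA → … → OTU46; the MRCA is the node subtending ((((OTU16,(OTU55,OTU30)),OTU13),((OTU32,OTU10),(OTU28,OTU46))),((OTU43,(OTU23,OTU56)),(OTU11,(OTU54,OTU2)))).
Branch lengths along that path: 1.636 + 1.557 + 0.507 + 1.905 + 0.312 + 1.299 + 1.143 = 8.359.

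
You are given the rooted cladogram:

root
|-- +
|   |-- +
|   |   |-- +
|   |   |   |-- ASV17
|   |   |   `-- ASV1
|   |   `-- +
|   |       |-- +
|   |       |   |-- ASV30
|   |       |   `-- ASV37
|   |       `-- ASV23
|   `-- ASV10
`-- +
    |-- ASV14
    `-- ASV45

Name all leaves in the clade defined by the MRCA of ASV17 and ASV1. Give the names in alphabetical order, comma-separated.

ASV1, ASV17

Tracing ASV17: it sits inside (ASV17,ASV1).
Tracing ASV1: it sits inside (ASV17,ASV1).
The smallest clade enclosing both is (ASV17,ASV1); the answer is its 2 terminal taxa in alphabetical order.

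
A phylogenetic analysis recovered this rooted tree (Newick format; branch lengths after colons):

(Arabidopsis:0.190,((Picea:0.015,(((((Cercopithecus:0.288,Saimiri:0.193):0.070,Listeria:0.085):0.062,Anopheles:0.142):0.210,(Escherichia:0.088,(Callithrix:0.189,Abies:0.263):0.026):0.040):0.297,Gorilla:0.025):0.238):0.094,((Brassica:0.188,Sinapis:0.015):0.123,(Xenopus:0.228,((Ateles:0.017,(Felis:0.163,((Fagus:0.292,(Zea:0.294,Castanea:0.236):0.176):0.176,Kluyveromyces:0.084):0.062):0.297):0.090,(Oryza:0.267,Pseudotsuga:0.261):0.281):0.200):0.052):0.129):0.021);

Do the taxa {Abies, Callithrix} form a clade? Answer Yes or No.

Yes

The most recent common ancestor of these taxa subtends (Callithrix,Abies).
That clade has exactly 2 tips — every listed taxon and nothing else — so the group is monophyletic.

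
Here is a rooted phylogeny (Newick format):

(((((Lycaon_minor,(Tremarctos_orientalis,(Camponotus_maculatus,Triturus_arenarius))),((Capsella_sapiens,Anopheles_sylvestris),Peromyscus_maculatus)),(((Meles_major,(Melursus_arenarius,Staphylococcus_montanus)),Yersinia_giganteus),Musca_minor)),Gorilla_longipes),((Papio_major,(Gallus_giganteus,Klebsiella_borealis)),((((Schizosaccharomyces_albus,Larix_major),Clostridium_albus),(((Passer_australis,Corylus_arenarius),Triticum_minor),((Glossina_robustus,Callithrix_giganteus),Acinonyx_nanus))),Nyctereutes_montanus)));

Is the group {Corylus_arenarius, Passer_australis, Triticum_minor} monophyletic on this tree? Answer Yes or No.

Yes

The most recent common ancestor of these taxa subtends ((Passer_australis,Corylus_arenarius),Triticum_minor).
That clade has exactly 3 tips — every listed taxon and nothing else — so the group is monophyletic.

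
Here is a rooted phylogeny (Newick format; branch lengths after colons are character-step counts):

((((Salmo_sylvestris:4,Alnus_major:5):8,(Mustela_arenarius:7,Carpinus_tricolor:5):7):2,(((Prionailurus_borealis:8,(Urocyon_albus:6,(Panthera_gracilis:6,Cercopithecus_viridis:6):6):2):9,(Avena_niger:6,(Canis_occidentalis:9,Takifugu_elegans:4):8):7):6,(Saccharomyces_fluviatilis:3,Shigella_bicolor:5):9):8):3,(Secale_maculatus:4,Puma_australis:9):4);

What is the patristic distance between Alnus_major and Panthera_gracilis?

The path runs Alnus_major → … → MRCA → … → Panthera_gracilis; the MRCA is the node subtending (((Salmo_sylvestris,Alnus_major),(Mustela_arenarius,Carpinus_tricolor)),(((Prionailurus_borealis,(Urocyon_albus,(Panthera_gracilis,Cercopithecus_viridis))),(Avena_niger,(Canis_occidentalis,Takifugu_elegans))),(Saccharomyces_fluviatilis,Shigella_bicolor))).
Branch lengths along that path: 5 + 8 + 2 + 8 + 6 + 9 + 2 + 6 + 6 = 52.

52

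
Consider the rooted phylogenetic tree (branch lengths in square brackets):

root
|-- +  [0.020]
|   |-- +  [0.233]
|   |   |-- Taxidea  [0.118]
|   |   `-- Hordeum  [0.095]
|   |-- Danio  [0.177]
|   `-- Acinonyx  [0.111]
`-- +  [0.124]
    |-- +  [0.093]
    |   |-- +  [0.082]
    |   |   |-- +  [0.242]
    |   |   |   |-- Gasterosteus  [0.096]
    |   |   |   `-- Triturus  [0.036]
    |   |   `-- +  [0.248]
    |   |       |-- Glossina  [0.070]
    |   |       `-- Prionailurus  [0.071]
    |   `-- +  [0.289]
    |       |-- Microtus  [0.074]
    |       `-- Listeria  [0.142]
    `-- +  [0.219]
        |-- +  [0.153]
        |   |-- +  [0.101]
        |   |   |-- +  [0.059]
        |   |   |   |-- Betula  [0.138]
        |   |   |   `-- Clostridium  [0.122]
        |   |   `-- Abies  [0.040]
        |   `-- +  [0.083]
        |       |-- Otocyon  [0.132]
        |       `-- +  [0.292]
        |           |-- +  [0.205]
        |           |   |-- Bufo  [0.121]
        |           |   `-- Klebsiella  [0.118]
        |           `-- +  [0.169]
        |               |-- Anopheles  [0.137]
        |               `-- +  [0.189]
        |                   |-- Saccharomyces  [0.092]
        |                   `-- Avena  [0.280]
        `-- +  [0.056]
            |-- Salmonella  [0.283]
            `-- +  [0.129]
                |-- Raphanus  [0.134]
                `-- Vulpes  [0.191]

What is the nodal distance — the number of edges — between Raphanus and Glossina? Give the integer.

The MRCA of Raphanus and Glossina is the node subtending ((((Gasterosteus,Triturus),(Glossina,Prionailurus)),(Microtus,Listeria)),((((Betula,Clostridium),Abies),(Otocyon,((Bufo,Klebsiella),(Anopheles,(Saccharomyces,Avena))))),(Salmonella,(Raphanus,Vulpes)))).
From Raphanus up to that node: 4 branches. From Glossina up to the same node: 4 branches. Total: 4 + 4 = 8.

8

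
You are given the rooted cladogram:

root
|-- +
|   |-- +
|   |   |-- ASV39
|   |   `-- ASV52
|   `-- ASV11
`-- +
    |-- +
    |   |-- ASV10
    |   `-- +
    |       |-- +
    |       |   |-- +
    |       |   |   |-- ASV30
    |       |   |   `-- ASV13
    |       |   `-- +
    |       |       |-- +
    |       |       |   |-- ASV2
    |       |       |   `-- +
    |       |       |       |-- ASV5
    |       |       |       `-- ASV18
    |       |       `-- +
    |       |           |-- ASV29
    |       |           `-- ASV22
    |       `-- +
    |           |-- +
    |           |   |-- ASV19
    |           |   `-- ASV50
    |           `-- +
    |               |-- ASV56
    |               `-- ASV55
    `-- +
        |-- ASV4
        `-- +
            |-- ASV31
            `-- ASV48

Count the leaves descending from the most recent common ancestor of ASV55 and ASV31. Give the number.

The MRCA of ASV55 and ASV31 is the node subtending ((ASV10,(((ASV30,ASV13),((ASV2,(ASV5,ASV18)),(ASV29,ASV22))),((ASV19,ASV50),(ASV56,ASV55)))),(ASV4,(ASV31,ASV48))).
That clade contains 15 terminal taxa: ASV10, ASV13, ASV18, ASV19, ASV2, ASV22, ASV29, ASV30, ASV31, ASV4, ASV48, ASV5, ASV50, ASV55, ASV56.

15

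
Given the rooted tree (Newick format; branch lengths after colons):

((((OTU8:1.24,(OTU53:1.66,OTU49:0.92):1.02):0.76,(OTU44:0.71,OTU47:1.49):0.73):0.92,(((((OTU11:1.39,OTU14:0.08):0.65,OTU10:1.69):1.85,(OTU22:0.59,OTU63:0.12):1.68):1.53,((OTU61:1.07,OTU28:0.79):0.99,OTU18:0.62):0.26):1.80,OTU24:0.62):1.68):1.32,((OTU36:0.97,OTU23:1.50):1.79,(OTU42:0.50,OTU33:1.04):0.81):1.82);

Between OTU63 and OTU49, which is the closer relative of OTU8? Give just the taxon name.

The MRCA of OTU8 and OTU49 subtends (OTU8,(OTU53,OTU49)) (3 taxa).
The MRCA of OTU8 and OTU63 subtends (((OTU8,(OTU53,OTU49)),(OTU44,OTU47)),(((((OTU11,OTU14),OTU10),(OTU22,OTU63)),((OTU61,OTU28),OTU18)),OTU24)) (14 taxa).
The first is nested inside the second, so OTU8 shares a more recent common ancestor with OTU49.

OTU49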